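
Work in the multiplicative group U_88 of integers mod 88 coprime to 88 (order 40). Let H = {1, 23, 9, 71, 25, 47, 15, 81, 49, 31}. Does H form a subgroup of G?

Yes

|H| = 10 divides |G| = 40, consistent with Lagrange.
H contains the identity, every element's inverse is in H, and H is closed under ·: it is a subgroup.
In fact H = ⟨71⟩.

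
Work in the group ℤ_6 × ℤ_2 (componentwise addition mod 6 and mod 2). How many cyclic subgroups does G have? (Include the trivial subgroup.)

8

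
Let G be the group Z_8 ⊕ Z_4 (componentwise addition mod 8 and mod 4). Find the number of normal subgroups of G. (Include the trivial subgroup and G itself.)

G is abelian, so every subgroup is normal.
G has 22 subgroups in total, hence 22 normal subgroups.

22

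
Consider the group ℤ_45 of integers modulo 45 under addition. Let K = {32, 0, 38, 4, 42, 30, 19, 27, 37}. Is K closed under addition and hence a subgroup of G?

32 ∈ K but its inverse 13 ∉ K, so K is not a subgroup.

No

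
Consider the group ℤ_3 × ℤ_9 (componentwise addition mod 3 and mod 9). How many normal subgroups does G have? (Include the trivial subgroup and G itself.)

10

G is abelian, so every subgroup is normal.
G has 10 subgroups in total, hence 10 normal subgroups.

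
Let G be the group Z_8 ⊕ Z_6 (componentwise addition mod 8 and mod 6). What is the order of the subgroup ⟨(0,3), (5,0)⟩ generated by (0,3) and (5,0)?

|⟨(0,3)⟩| = 2 and |⟨(5,0)⟩| = 8, so |H| is a multiple of lcm(2, 8) = 8 and divides |G| = 48.
Closing under the operation: H = {(0,0), (0,3), (1,0), (1,3), (2,0), (2,3), (3,0), (3,3), (4,0), (4,3), (5,0), (5,3), (6,0), (6,3), (7,0), (7,3)}, so |H| = 16.

16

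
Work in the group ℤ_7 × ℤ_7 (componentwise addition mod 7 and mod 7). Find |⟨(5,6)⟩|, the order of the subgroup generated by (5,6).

7

The order of (5,6) in Z_7 × Z_7 is lcm(ord(5) in Z_7, ord(6) in Z_7).
ord(5) = 7 and ord(6) = 7, so |⟨(5,6)⟩| = lcm(7, 7) = 7.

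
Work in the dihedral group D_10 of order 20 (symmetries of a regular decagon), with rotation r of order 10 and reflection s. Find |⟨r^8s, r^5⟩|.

|⟨r^8s⟩| = 2 and |⟨r^5⟩| = 2, so |H| is a multiple of lcm(2, 2) = 2 and divides |G| = 20.
Closing under the operation: H = {e, r^5, r^3s, r^8s}, so |H| = 4.

4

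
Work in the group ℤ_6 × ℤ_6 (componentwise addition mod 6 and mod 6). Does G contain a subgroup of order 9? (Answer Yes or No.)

9 | 36. A subgroup of order 9 is {(0,0), (0,2), (0,4), (2,0), (2,2), (2,4), (4,0), (4,2), (4,4)}.

Yes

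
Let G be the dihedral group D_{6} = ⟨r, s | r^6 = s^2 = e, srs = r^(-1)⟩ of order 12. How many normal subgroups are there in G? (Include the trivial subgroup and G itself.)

7

G has 16 subgroups. Checking conjugation-invariance by order — order 1: 1/1 normal; order 2: 1/7 normal; order 3: 1/1 normal; order 4: 0/3 normal; order 6: 3/3 normal; order 12: 1/1 normal.
Total normal subgroups: 7.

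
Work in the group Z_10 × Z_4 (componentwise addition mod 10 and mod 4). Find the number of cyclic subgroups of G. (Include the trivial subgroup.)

12

A cyclic subgroup of order d is generated by each of its φ(d) elements of order d, so the cyclic subgroups of order d number (#elements of order d)/φ(d).
Cyclic subgroups by order — order 1: 1; order 2: 3; order 4: 2; order 5: 1; order 10: 3; order 20: 2.
Total: 12.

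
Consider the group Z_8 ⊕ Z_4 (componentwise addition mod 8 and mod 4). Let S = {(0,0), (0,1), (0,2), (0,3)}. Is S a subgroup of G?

|S| = 4 divides |G| = 32, consistent with Lagrange.
S contains the identity, every element's inverse is in S, and S is closed under +: it is a subgroup.
In fact S = ⟨(0,1)⟩.

Yes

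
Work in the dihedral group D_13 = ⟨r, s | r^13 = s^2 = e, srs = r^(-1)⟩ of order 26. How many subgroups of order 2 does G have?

|G| = 26 and 2 | 26, so subgroups of order 2 are possible by Lagrange.
The subgroups of order 2 are: {e, r^10s}; {e, r^11s}; {e, r^12s}; {e, r^2s}; … (13 in all).
So G has 13 subgroups of order 2.

13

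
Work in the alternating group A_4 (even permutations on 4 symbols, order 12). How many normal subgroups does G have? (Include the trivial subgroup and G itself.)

G has 10 subgroups. Checking conjugation-invariance by order — order 1: 1/1 normal; order 2: 0/3 normal; order 3: 0/4 normal; order 4: 1/1 normal; order 12: 1/1 normal.
Total normal subgroups: 3.

3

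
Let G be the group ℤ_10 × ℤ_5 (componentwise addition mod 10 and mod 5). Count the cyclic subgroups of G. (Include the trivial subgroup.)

14

Each element a generates a cyclic subgroup ⟨a⟩; distinct elements may generate the same one (a cyclic group of order d has φ(d) generators).
Cyclic subgroups by order — order 1: 1; order 2: 1; order 5: 6; order 10: 6.
Total: 14.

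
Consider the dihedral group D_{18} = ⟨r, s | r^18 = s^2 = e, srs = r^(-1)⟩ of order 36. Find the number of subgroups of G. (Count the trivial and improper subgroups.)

45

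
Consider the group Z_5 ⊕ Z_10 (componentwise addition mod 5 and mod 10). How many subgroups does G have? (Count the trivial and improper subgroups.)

|G| = 50, so by Lagrange every subgroup order divides 50. Divisors: 1, 2, 5, 10, 25, 50.
Subgroups by order — order 1: 1; order 2: 1; order 5: 6; order 10: 6; order 25: 1; order 50: 1.
Total: 1 + 1 + 6 + 6 + 1 + 1 = 16.

16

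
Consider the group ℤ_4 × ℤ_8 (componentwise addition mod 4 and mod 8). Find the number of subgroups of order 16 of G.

|G| = 32 and 16 | 32, so subgroups of order 16 are possible by Lagrange.
The subgroups of order 16 are: {(0,0), (0,1), (0,2), (0,3), (0,4), (0,5), (0,6), (0,7), (2,0), (2,1), (2,2), (2,3), (2,4), (2,5), (2,6), (2,7)}; {(0,0), (0,2), (0,4), (0,6), (1,0), (1,2), (1,4), (1,6), (2,0), (2,2), (2,4), (2,6), (3,0), (3,2), (3,4), (3,6)}; {(0,0), (0,2), (0,4), (0,6), (1,1), (1,3), (1,5), (1,7), (2,0), (2,2), (2,4), (2,6), (3,1), (3,3), (3,5), (3,7)}.
So G has 3 subgroups of order 16.

3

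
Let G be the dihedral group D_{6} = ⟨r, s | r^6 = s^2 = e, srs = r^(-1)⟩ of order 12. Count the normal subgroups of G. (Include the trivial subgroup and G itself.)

7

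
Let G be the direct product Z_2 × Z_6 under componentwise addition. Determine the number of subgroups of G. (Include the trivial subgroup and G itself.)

10

|G| = 12, so by Lagrange every subgroup order divides 12. Divisors: 1, 2, 3, 4, 6, 12.
Subgroups by order — order 1: 1; order 2: 3; order 3: 1; order 4: 1; order 6: 3; order 12: 1.
Total: 1 + 3 + 1 + 1 + 3 + 1 = 10.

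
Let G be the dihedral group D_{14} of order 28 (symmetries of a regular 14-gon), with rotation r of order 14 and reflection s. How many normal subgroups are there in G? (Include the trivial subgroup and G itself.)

7

G has 28 subgroups. Checking conjugation-invariance by order — order 1: 1/1 normal; order 2: 1/15 normal; order 4: 0/7 normal; order 7: 1/1 normal; order 14: 3/3 normal; order 28: 1/1 normal.
Total normal subgroups: 7.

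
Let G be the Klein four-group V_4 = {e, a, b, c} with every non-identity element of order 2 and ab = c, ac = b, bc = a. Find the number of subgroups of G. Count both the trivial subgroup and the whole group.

5

|G| = 4, so by Lagrange every subgroup order divides 4. Divisors: 1, 2, 4.
Subgroups by order — order 1: 1; order 2: 3; order 4: 1.
Total: 1 + 3 + 1 = 5.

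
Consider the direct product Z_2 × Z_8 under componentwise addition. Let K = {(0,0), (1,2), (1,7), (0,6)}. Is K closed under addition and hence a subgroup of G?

No

(1,7) ∈ K but its inverse (1,1) ∉ K, so K is not a subgroup.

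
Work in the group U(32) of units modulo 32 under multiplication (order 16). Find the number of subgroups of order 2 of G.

3

|G| = 16 and 2 | 16, so subgroups of order 2 are possible by Lagrange.
The subgroups of order 2 are: {1, 15}; {1, 17}; {1, 31}.
So G has 3 subgroups of order 2.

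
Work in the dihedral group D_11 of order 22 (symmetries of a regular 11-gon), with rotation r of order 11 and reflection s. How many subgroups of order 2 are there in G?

|G| = 22 and 2 | 22, so subgroups of order 2 are possible by Lagrange.
The subgroups of order 2 are: {e, r^10s}; {e, r^2s}; {e, r^3s}; {e, r^4s}; … (11 in all).
So G has 11 subgroups of order 2.

11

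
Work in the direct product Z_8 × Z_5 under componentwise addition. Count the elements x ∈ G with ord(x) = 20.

An element (a,b) has order lcm(ord(a), ord(b)); count pairs with lcm equal to 20.
Enumerating gives 8 such elements.

8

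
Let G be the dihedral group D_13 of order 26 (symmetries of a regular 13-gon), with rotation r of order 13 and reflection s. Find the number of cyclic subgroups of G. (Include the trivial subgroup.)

Each element a generates a cyclic subgroup ⟨a⟩; distinct elements may generate the same one (a cyclic group of order d has φ(d) generators).
Cyclic subgroups by order — order 1: 1; order 2: 13; order 13: 1.
Total: 15.

15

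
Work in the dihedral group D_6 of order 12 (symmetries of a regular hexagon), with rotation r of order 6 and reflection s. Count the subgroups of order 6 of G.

3

|G| = 12 and 6 | 12, so subgroups of order 6 are possible by Lagrange.
The subgroups of order 6 are: {e, r, r^2, r^3, r^4, r^5}; {e, r^2, r^4, s, r^2s, r^4s}; {e, r^2, r^4, rs, r^3s, r^5s}.
So G has 3 subgroups of order 6.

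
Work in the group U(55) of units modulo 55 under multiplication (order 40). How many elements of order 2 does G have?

3

The elements of order 2 are: 21, 34, 54.
That's 3.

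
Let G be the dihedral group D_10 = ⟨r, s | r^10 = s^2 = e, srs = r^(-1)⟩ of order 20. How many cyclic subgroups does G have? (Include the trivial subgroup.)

Each element a generates a cyclic subgroup ⟨a⟩; distinct elements may generate the same one (a cyclic group of order d has φ(d) generators).
Cyclic subgroups by order — order 1: 1; order 2: 11; order 5: 1; order 10: 1.
Total: 14.

14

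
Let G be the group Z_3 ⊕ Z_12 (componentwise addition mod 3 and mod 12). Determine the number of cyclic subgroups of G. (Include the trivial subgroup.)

15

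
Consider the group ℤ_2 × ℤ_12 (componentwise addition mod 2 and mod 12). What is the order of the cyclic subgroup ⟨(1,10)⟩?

6

The order of (1,10) in Z_2 × Z_12 is lcm(ord(1) in Z_2, ord(10) in Z_12).
ord(1) = 2 and ord(10) = 6, so |⟨(1,10)⟩| = lcm(2, 6) = 6.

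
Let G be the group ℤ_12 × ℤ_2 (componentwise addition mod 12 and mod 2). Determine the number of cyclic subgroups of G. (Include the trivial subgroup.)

A cyclic subgroup of order d is generated by each of its φ(d) elements of order d, so the cyclic subgroups of order d number (#elements of order d)/φ(d).
Cyclic subgroups by order — order 1: 1; order 2: 3; order 3: 1; order 4: 2; order 6: 3; order 12: 2.
Total: 12.

12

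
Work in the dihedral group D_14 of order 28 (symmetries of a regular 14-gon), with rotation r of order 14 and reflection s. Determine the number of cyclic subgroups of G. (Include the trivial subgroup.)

18

Each element a generates a cyclic subgroup ⟨a⟩; distinct elements may generate the same one (a cyclic group of order d has φ(d) generators).
Cyclic subgroups by order — order 1: 1; order 2: 15; order 7: 1; order 14: 1.
Total: 18.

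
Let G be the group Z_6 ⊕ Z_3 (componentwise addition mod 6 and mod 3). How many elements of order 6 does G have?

An element (a,b) has order lcm(ord(a), ord(b)); count pairs with lcm equal to 6.
Enumerating gives 8 such elements.

8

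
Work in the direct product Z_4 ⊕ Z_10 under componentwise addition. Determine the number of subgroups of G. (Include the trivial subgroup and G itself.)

16

|G| = 40, so by Lagrange every subgroup order divides 40. Divisors: 1, 2, 4, 5, 8, 10, 20, 40.
Subgroups by order — order 1: 1; order 2: 3; order 4: 3; order 5: 1; order 8: 1; order 10: 3; order 20: 3; order 40: 1.
Total: 1 + 3 + 3 + 1 + 1 + 3 + 3 + 1 = 16.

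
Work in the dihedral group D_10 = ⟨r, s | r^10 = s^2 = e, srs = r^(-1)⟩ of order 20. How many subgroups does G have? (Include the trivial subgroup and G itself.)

22

|G| = 20, so by Lagrange every subgroup order divides 20. Divisors: 1, 2, 4, 5, 10, 20.
Subgroups by order — order 1: 1; order 2: 11; order 4: 5; order 5: 1; order 10: 3; order 20: 1.
Total: 1 + 11 + 5 + 1 + 3 + 1 = 22.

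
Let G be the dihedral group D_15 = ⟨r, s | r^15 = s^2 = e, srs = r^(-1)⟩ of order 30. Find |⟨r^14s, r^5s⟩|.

10

|⟨r^14s⟩| = 2 and |⟨r^5s⟩| = 2, so |H| is a multiple of lcm(2, 2) = 2 and divides |G| = 30.
Closing under the operation: H = {e, r^3, r^6, r^9, r^12, r^2s, r^5s, r^8s, r^11s, r^14s}, so |H| = 10.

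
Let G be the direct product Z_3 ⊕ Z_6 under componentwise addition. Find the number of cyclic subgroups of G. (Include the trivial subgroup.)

10

A cyclic subgroup of order d is generated by each of its φ(d) elements of order d, so the cyclic subgroups of order d number (#elements of order d)/φ(d).
Cyclic subgroups by order — order 1: 1; order 2: 1; order 3: 4; order 6: 4.
Total: 10.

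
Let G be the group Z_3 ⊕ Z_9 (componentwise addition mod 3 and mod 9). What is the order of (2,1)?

9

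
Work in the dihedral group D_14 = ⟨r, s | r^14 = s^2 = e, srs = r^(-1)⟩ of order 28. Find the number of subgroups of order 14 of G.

3

|G| = 28 and 14 | 28, so subgroups of order 14 are possible by Lagrange.
The subgroups of order 14 are: {e, r, r^2, r^3, r^4, r^5, r^6, r^7, r^8, r^9, r^10, r^11, r^12, r^13}; {e, r^2, r^4, r^6, r^8, r^10, r^12, s, r^2s, r^4s, r^6s, r^8s, r^10s, r^12s}; {e, r^2, r^4, r^6, r^8, r^10, r^12, rs, r^3s, r^5s, r^7s, r^9s, r^11s, r^13s}.
So G has 3 subgroups of order 14.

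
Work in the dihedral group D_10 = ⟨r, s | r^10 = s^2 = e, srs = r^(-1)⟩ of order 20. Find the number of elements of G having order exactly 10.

The elements of order 10 are: r, r^3, r^7, r^9.
That's 4.

4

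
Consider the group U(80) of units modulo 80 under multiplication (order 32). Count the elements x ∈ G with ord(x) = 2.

7

The elements of order 2 are: 9, 31, 39, 41, 49, 71, 79.
That's 7.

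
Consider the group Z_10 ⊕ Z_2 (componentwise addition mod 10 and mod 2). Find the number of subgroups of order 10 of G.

|G| = 20 and 10 | 20, so subgroups of order 10 are possible by Lagrange.
The subgroups of order 10 are: {(0,0), (0,1), (2,0), (2,1), (4,0), (4,1), (6,0), (6,1), (8,0), (8,1)}; {(0,0), (1,0), (2,0), (3,0), (4,0), (5,0), (6,0), (7,0), (8,0), (9,0)}; {(0,0), (1,1), (2,0), (3,1), (4,0), (5,1), (6,0), (7,1), (8,0), (9,1)}.
So G has 3 subgroups of order 10.

3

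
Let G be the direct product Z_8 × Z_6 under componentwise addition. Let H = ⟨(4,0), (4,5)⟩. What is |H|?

12

|⟨(4,0)⟩| = 2 and |⟨(4,5)⟩| = 6, so |H| is a multiple of lcm(2, 6) = 6 and divides |G| = 48.
Closing under the operation: H = {(0,0), (0,1), (0,2), (0,3), (0,4), (0,5), (4,0), (4,1), (4,2), (4,3), (4,4), (4,5)}, so |H| = 12.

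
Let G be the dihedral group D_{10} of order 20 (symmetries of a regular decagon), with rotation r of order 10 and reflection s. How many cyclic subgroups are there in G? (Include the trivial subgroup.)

Each element a generates a cyclic subgroup ⟨a⟩; distinct elements may generate the same one (a cyclic group of order d has φ(d) generators).
Cyclic subgroups by order — order 1: 1; order 2: 11; order 5: 1; order 10: 1.
Total: 14.

14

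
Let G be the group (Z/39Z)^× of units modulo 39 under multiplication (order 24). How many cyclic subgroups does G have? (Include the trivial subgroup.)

12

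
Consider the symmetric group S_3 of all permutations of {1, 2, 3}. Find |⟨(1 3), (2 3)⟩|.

6

|⟨(1 3)⟩| = 2 and |⟨(2 3)⟩| = 2, so |H| is a multiple of lcm(2, 2) = 2 and divides |G| = 6.
Closing {(1 3), (2 3)} under the group operation gives all of G, so |H| = 6.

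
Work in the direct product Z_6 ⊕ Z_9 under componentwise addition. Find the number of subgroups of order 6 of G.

4

|G| = 54 and 6 | 54, so subgroups of order 6 are possible by Lagrange.
The subgroups of order 6 are: {(0,0), (0,3), (0,6), (3,0), (3,3), (3,6)}; {(0,0), (1,0), (2,0), (3,0), (4,0), (5,0)}; {(0,0), (1,3), (2,6), (3,0), (4,3), (5,6)}; {(0,0), (1,6), (2,3), (3,0), (4,6), (5,3)}.
So G has 4 subgroups of order 6.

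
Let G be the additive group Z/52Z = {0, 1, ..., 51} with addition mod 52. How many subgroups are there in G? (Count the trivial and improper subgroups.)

6

A cyclic group of order 52 has exactly one subgroup for each divisor of 52.
Divisors of 52: 1, 2, 4, 13, 26, 52.
So Z/52Z has 6 subgroups.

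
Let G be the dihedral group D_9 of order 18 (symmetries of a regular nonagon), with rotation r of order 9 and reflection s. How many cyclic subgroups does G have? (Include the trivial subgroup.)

12

Group the elements of G by the cyclic subgroup they generate; each cyclic subgroup of order d accounts for φ(d) elements.
Cyclic subgroups by order — order 1: 1; order 2: 9; order 3: 1; order 9: 1.
Total: 12.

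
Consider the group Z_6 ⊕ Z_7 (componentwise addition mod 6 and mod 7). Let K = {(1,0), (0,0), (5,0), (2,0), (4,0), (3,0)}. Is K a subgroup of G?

Yes

|K| = 6 divides |G| = 42, consistent with Lagrange.
K contains the identity, every element's inverse is in K, and K is closed under +: it is a subgroup.
In fact K = ⟨(5,0)⟩.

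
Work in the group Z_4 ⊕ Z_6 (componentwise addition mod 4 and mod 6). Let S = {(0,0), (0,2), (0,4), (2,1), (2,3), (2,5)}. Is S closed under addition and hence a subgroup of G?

|S| = 6 divides |G| = 24, consistent with Lagrange.
S contains the identity, every element's inverse is in S, and S is closed under +: it is a subgroup.
In fact S = ⟨(2,1)⟩.

Yes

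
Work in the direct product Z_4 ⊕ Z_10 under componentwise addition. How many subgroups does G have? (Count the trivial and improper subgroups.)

|G| = 40, so by Lagrange every subgroup order divides 40. Divisors: 1, 2, 4, 5, 8, 10, 20, 40.
Subgroups by order — order 1: 1; order 2: 3; order 4: 3; order 5: 1; order 8: 1; order 10: 3; order 20: 3; order 40: 1.
Total: 1 + 3 + 3 + 1 + 1 + 3 + 3 + 1 = 16.

16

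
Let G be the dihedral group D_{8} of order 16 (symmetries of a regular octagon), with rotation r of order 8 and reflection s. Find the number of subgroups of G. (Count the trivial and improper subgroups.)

|G| = 16, so by Lagrange every subgroup order divides 16. Divisors: 1, 2, 4, 8, 16.
Subgroups by order — order 1: 1; order 2: 9; order 4: 5; order 8: 3; order 16: 1.
Total: 1 + 9 + 5 + 3 + 1 = 19.

19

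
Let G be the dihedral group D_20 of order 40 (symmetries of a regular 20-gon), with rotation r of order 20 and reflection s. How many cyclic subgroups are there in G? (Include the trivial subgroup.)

26

Group the elements of G by the cyclic subgroup they generate; each cyclic subgroup of order d accounts for φ(d) elements.
Cyclic subgroups by order — order 1: 1; order 2: 21; order 4: 1; order 5: 1; order 10: 1; order 20: 1.
Total: 26.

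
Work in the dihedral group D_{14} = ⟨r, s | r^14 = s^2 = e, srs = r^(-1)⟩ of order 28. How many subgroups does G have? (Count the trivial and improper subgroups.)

|G| = 28, so by Lagrange every subgroup order divides 28. Divisors: 1, 2, 4, 7, 14, 28.
Subgroups by order — order 1: 1; order 2: 15; order 4: 7; order 7: 1; order 14: 3; order 28: 1.
Total: 1 + 15 + 7 + 1 + 3 + 1 = 28.

28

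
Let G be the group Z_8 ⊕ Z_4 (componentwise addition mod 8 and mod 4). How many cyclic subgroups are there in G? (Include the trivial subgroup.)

A cyclic subgroup of order d is generated by each of its φ(d) elements of order d, so the cyclic subgroups of order d number (#elements of order d)/φ(d).
Cyclic subgroups by order — order 1: 1; order 2: 3; order 4: 6; order 8: 4.
Total: 14.

14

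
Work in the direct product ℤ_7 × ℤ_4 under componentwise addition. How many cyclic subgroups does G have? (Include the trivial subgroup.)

A cyclic subgroup of order d is generated by each of its φ(d) elements of order d, so the cyclic subgroups of order d number (#elements of order d)/φ(d).
Cyclic subgroups by order — order 1: 1; order 2: 1; order 4: 1; order 7: 1; order 14: 1; order 28: 1.
Total: 6.

6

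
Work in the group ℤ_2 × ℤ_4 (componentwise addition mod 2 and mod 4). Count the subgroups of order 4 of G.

3

|G| = 8 and 4 | 8, so subgroups of order 4 are possible by Lagrange.
The subgroups of order 4 are: {(0,0), (0,1), (0,2), (0,3)}; {(0,0), (0,2), (1,0), (1,2)}; {(0,0), (0,2), (1,1), (1,3)}.
So G has 3 subgroups of order 4.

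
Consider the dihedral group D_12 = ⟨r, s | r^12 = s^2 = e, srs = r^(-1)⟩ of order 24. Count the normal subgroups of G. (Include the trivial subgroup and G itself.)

9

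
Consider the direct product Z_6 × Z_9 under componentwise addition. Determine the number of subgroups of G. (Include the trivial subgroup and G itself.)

|G| = 54, so by Lagrange every subgroup order divides 54. Divisors: 1, 2, 3, 6, 9, 18, 27, 54.
Subgroups by order — order 1: 1; order 2: 1; order 3: 4; order 6: 4; order 9: 4; order 18: 4; order 27: 1; order 54: 1.
Total: 1 + 1 + 4 + 4 + 4 + 4 + 1 + 1 = 20.

20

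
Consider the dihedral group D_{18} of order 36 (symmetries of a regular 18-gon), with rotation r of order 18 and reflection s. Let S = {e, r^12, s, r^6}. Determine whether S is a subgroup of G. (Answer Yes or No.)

Closure fails: s · r^6 = r^12s ∉ S. So S is not a subgroup.

No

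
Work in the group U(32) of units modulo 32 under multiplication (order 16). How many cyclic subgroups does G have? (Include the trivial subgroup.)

8

A cyclic subgroup of order d is generated by each of its φ(d) elements of order d, so the cyclic subgroups of order d number (#elements of order d)/φ(d).
Cyclic subgroups by order — order 1: 1; order 2: 3; order 4: 2; order 8: 2.
Total: 8.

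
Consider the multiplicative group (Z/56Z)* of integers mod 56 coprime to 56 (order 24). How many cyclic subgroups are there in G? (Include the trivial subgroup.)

Group the elements of G by the cyclic subgroup they generate; each cyclic subgroup of order d accounts for φ(d) elements.
Cyclic subgroups by order — order 1: 1; order 2: 7; order 3: 1; order 6: 7.
Total: 16.

16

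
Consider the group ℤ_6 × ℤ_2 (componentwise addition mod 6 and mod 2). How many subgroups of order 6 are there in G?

3

|G| = 12 and 6 | 12, so subgroups of order 6 are possible by Lagrange.
The subgroups of order 6 are: {(0,0), (0,1), (2,0), (2,1), (4,0), (4,1)}; {(0,0), (1,0), (2,0), (3,0), (4,0), (5,0)}; {(0,0), (1,1), (2,0), (3,1), (4,0), (5,1)}.
So G has 3 subgroups of order 6.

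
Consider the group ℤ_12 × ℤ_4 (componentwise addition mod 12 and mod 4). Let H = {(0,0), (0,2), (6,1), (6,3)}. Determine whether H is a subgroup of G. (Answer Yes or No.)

Yes

|H| = 4 divides |G| = 48, consistent with Lagrange.
H contains the identity, every element's inverse is in H, and H is closed under +: it is a subgroup.
In fact H = ⟨(6,1)⟩.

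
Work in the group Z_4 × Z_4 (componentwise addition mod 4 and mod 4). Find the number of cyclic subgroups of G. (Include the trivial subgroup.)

10

Group the elements of G by the cyclic subgroup they generate; each cyclic subgroup of order d accounts for φ(d) elements.
Cyclic subgroups by order — order 1: 1; order 2: 3; order 4: 6.
Total: 10.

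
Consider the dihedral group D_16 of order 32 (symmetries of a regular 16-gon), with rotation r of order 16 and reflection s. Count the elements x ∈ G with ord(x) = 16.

8

The elements of order 16 are: r, r^3, r^5, r^7, r^9, r^11, r^13, r^15.
That's 8.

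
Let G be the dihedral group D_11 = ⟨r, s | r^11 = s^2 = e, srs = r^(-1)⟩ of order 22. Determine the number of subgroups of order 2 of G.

11

|G| = 22 and 2 | 22, so subgroups of order 2 are possible by Lagrange.
The subgroups of order 2 are: {e, r^10s}; {e, r^2s}; {e, r^3s}; {e, r^4s}; … (11 in all).
So G has 11 subgroups of order 2.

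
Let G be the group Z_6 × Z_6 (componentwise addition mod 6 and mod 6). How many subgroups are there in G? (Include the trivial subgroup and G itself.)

30

|G| = 36, so by Lagrange every subgroup order divides 36. Divisors: 1, 2, 3, 4, 6, 9, 12, 18, 36.
Subgroups by order — order 1: 1; order 2: 3; order 3: 4; order 4: 1; order 6: 12; order 9: 1; order 12: 4; order 18: 3; order 36: 1.
Total: 1 + 3 + 4 + 1 + 12 + 1 + 4 + 3 + 1 = 30.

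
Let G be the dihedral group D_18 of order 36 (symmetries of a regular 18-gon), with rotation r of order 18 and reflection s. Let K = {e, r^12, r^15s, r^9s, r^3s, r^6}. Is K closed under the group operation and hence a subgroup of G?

Yes

|K| = 6 divides |G| = 36, consistent with Lagrange.
K contains the identity, every element's inverse is in K, and K is closed under ·: it is a subgroup.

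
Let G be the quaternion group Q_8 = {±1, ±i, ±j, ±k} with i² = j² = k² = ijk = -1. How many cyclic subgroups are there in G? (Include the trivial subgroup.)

Group the elements of G by the cyclic subgroup they generate; each cyclic subgroup of order d accounts for φ(d) elements.
Cyclic subgroups by order — order 1: 1; order 2: 1; order 4: 3.
Total: 5.

5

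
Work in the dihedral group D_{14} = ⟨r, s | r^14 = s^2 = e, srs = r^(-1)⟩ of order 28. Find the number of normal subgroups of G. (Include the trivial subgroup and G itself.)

G has 28 subgroups. Checking conjugation-invariance by order — order 1: 1/1 normal; order 2: 1/15 normal; order 4: 0/7 normal; order 7: 1/1 normal; order 14: 3/3 normal; order 28: 1/1 normal.
Total normal subgroups: 7.

7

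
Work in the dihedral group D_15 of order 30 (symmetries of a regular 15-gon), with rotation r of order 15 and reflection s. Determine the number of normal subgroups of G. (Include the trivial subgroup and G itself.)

5

G has 28 subgroups. Checking conjugation-invariance by order — order 1: 1/1 normal; order 2: 0/15 normal; order 3: 1/1 normal; order 5: 1/1 normal; order 6: 0/5 normal; order 10: 0/3 normal; order 15: 1/1 normal; order 30: 1/1 normal.
Total normal subgroups: 5.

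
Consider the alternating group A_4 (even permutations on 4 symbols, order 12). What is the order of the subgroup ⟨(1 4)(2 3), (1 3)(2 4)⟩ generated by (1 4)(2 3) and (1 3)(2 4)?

|⟨(1 4)(2 3)⟩| = 2 and |⟨(1 3)(2 4)⟩| = 2, so |H| is a multiple of lcm(2, 2) = 2 and divides |G| = 12.
Closing under the operation: H = {e, (1 2)(3 4), (1 3)(2 4), (1 4)(2 3)}, so |H| = 4.

4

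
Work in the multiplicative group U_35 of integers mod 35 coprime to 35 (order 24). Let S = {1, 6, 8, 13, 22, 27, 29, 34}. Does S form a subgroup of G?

|S| = 8 divides |G| = 24, consistent with Lagrange.
S contains the identity, every element's inverse is in S, and S is closed under ·: it is a subgroup.

Yes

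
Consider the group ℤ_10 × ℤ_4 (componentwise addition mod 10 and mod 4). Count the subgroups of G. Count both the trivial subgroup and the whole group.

|G| = 40, so by Lagrange every subgroup order divides 40. Divisors: 1, 2, 4, 5, 8, 10, 20, 40.
Subgroups by order — order 1: 1; order 2: 3; order 4: 3; order 5: 1; order 8: 1; order 10: 3; order 20: 3; order 40: 1.
Total: 1 + 3 + 3 + 1 + 1 + 3 + 3 + 1 = 16.

16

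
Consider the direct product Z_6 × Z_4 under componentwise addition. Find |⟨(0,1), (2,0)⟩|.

12

|⟨(0,1)⟩| = 4 and |⟨(2,0)⟩| = 3, so |H| is a multiple of lcm(4, 3) = 12 and divides |G| = 24.
Closing under the operation: H = {(0,0), (0,1), (0,2), (0,3), (2,0), (2,1), (2,2), (2,3), (4,0), (4,1), (4,2), (4,3)}, so |H| = 12.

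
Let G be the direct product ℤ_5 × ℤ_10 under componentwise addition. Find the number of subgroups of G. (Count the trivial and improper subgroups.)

|G| = 50, so by Lagrange every subgroup order divides 50. Divisors: 1, 2, 5, 10, 25, 50.
Subgroups by order — order 1: 1; order 2: 1; order 5: 6; order 10: 6; order 25: 1; order 50: 1.
Total: 1 + 1 + 6 + 6 + 1 + 1 = 16.

16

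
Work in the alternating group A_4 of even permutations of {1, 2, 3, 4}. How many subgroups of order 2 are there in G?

|G| = 12 and 2 | 12, so subgroups of order 2 are possible by Lagrange.
The subgroups of order 2 are: {e, (1 2)(3 4)}; {e, (1 3)(2 4)}; {e, (1 4)(2 3)}.
So G has 3 subgroups of order 2.

3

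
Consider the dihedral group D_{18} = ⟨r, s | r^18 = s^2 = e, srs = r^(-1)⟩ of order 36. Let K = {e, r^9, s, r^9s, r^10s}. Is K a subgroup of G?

No

|K| = 5 does not divide |G| = 36, so by Lagrange K is not a subgroup.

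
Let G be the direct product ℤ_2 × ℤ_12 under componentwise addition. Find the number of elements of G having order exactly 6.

6

An element (a,b) has order lcm(ord(a), ord(b)); count pairs with lcm equal to 6.
Enumerating gives 6 such elements.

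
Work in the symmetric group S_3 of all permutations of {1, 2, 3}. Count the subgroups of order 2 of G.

3

|G| = 6 and 2 | 6, so subgroups of order 2 are possible by Lagrange.
The subgroups of order 2 are: {e, (1 2)}; {e, (1 3)}; {e, (2 3)}.
So G has 3 subgroups of order 2.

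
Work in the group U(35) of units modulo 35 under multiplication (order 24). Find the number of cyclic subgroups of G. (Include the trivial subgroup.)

12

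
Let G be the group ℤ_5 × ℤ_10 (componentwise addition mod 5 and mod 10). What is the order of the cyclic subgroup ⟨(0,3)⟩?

The order of (0,3) in Z_5 × Z_10 is lcm(ord(0) in Z_5, ord(3) in Z_10).
ord(0) = 1 and ord(3) = 10, so |⟨(0,3)⟩| = lcm(1, 10) = 10.

10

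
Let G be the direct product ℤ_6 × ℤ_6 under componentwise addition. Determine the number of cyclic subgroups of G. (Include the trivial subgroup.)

20

Group the elements of G by the cyclic subgroup they generate; each cyclic subgroup of order d accounts for φ(d) elements.
Cyclic subgroups by order — order 1: 1; order 2: 3; order 3: 4; order 6: 12.
Total: 20.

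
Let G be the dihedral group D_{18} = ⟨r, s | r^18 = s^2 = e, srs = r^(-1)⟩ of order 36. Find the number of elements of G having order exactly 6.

2

The elements of order 6 are: r^3, r^15.
That's 2.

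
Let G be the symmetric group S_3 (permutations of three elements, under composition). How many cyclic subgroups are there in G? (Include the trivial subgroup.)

5

A cyclic subgroup of order d is generated by each of its φ(d) elements of order d, so the cyclic subgroups of order d number (#elements of order d)/φ(d).
Cyclic subgroups by order — order 1: 1; order 2: 3; order 3: 1.
Total: 5.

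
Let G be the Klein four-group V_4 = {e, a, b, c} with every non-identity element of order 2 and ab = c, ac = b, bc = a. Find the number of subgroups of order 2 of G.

3

|G| = 4 and 2 | 4, so subgroups of order 2 are possible by Lagrange.
The subgroups of order 2 are: {e, a}; {e, b}; {e, c}.
So G has 3 subgroups of order 2.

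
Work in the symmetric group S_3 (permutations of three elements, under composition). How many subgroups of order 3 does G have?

1

|G| = 6 and 3 | 6, so subgroups of order 3 are possible by Lagrange.
The subgroups of order 3 are: {e, (1 2 3), (1 3 2)}.
So G has 1 subgroup of order 3.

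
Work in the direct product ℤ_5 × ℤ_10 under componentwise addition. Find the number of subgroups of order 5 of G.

6

|G| = 50 and 5 | 50, so subgroups of order 5 are possible by Lagrange.
The subgroups of order 5 are: {(0,0), (0,2), (0,4), (0,6), (0,8)}; {(0,0), (1,0), (2,0), (3,0), (4,0)}; {(0,0), (1,2), (2,4), (3,6), (4,8)}; {(0,0), (1,4), (2,8), (3,2), (4,6)}; … (6 in all).
So G has 6 subgroups of order 5.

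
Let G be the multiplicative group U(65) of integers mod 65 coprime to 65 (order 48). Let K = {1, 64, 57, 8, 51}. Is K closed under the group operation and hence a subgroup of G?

No

|K| = 5 does not divide |G| = 48, so by Lagrange K is not a subgroup.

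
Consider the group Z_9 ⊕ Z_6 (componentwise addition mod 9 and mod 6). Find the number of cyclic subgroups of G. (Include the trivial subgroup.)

16

Each element a generates a cyclic subgroup ⟨a⟩; distinct elements may generate the same one (a cyclic group of order d has φ(d) generators).
Cyclic subgroups by order — order 1: 1; order 2: 1; order 3: 4; order 6: 4; order 9: 3; order 18: 3.
Total: 16.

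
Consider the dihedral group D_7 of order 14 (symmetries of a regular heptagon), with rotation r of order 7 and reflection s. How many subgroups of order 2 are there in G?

|G| = 14 and 2 | 14, so subgroups of order 2 are possible by Lagrange.
The subgroups of order 2 are: {e, r^2s}; {e, r^3s}; {e, r^4s}; {e, r^5s}; … (7 in all).
So G has 7 subgroups of order 2.

7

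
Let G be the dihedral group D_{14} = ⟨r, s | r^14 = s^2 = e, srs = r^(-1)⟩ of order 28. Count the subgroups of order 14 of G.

|G| = 28 and 14 | 28, so subgroups of order 14 are possible by Lagrange.
The subgroups of order 14 are: {e, r, r^2, r^3, r^4, r^5, r^6, r^7, r^8, r^9, r^10, r^11, r^12, r^13}; {e, r^2, r^4, r^6, r^8, r^10, r^12, s, r^2s, r^4s, r^6s, r^8s, r^10s, r^12s}; {e, r^2, r^4, r^6, r^8, r^10, r^12, rs, r^3s, r^5s, r^7s, r^9s, r^11s, r^13s}.
So G has 3 subgroups of order 14.

3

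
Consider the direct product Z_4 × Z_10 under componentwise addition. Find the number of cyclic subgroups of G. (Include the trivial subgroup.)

Each element a generates a cyclic subgroup ⟨a⟩; distinct elements may generate the same one (a cyclic group of order d has φ(d) generators).
Cyclic subgroups by order — order 1: 1; order 2: 3; order 4: 2; order 5: 1; order 10: 3; order 20: 2.
Total: 12.

12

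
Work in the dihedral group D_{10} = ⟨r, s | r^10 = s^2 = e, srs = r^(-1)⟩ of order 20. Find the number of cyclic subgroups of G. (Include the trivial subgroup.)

14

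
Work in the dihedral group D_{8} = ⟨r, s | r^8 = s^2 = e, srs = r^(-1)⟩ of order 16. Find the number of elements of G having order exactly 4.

The elements of order 4 are: r^2, r^6.
That's 2.

2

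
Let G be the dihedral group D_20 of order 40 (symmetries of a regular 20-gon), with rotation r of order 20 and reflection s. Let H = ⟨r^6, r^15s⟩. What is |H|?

|⟨r^6⟩| = 10 and |⟨r^15s⟩| = 2, so |H| is a multiple of lcm(10, 2) = 10 and divides |G| = 40.
Closing under the operation: H = {e, r^2, r^4, r^6, r^8, r^10, r^12, r^14, r^16, r^18, rs, r^3s, r^5s, r^7s, r^9s, r^11s, r^13s, r^15s, r^17s, r^19s}, so |H| = 20.

20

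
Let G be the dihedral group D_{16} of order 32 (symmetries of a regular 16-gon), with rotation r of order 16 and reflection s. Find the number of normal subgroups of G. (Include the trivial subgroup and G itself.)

G has 36 subgroups. Checking conjugation-invariance by order — order 1: 1/1 normal; order 2: 1/17 normal; order 4: 1/9 normal; order 8: 1/5 normal; order 16: 3/3 normal; order 32: 1/1 normal.
Total normal subgroups: 8.

8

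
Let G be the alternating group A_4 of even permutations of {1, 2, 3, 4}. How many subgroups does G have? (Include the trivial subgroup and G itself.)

10

|G| = 12, so by Lagrange every subgroup order divides 12. Divisors: 1, 2, 3, 4, 6, 12.
Subgroups by order — order 1: 1; order 2: 3; order 3: 4; order 4: 1; order 6: 0; order 12: 1.
Total: 1 + 3 + 4 + 1 + 0 + 1 = 10.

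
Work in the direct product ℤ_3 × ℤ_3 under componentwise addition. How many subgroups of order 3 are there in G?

4

|G| = 9 and 3 | 9, so subgroups of order 3 are possible by Lagrange.
The subgroups of order 3 are: {(0,0), (0,1), (0,2)}; {(0,0), (1,0), (2,0)}; {(0,0), (1,1), (2,2)}; {(0,0), (1,2), (2,1)}.
So G has 4 subgroups of order 3.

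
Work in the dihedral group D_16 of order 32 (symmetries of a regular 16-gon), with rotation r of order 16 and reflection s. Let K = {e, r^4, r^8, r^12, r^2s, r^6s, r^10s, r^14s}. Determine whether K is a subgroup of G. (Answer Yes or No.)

Yes

|K| = 8 divides |G| = 32, consistent with Lagrange.
K contains the identity, every element's inverse is in K, and K is closed under ·: it is a subgroup.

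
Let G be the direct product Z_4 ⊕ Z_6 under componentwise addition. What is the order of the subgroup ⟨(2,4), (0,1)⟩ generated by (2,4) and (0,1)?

|⟨(2,4)⟩| = 6 and |⟨(0,1)⟩| = 6, so |H| is a multiple of lcm(6, 6) = 6 and divides |G| = 24.
Closing under the operation: H = {(0,0), (0,1), (0,2), (0,3), (0,4), (0,5), (2,0), (2,1), (2,2), (2,3), (2,4), (2,5)}, so |H| = 12.

12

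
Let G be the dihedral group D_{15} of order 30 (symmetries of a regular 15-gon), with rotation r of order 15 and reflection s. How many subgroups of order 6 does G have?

5

|G| = 30 and 6 | 30, so subgroups of order 6 are possible by Lagrange.
The subgroups of order 6 are: {e, r^5, r^10, s, r^5s, r^10s}; {e, r^5, r^10, rs, r^6s, r^11s}; {e, r^5, r^10, r^2s, r^7s, r^12s}; {e, r^5, r^10, r^3s, r^8s, r^13s}; … (5 in all).
So G has 5 subgroups of order 6.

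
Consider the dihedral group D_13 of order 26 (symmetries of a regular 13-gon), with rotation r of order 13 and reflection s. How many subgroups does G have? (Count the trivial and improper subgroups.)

16

|G| = 26, so by Lagrange every subgroup order divides 26. Divisors: 1, 2, 13, 26.
Subgroups by order — order 1: 1; order 2: 13; order 13: 1; order 26: 1.
Total: 1 + 13 + 1 + 1 = 16.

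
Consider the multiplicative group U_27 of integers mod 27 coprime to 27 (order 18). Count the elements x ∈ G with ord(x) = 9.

6

The elements of order 9 are: 4, 7, 13, 16, 22, 25.
That's 6.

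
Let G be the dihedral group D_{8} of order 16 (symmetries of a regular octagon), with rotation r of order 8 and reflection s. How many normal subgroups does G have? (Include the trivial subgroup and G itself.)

7

G has 19 subgroups. Checking conjugation-invariance by order — order 1: 1/1 normal; order 2: 1/9 normal; order 4: 1/5 normal; order 8: 3/3 normal; order 16: 1/1 normal.
Total normal subgroups: 7.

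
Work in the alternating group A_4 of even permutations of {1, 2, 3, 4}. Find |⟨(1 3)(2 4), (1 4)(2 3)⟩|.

|⟨(1 3)(2 4)⟩| = 2 and |⟨(1 4)(2 3)⟩| = 2, so |H| is a multiple of lcm(2, 2) = 2 and divides |G| = 12.
Closing under the operation: H = {e, (1 2)(3 4), (1 3)(2 4), (1 4)(2 3)}, so |H| = 4.

4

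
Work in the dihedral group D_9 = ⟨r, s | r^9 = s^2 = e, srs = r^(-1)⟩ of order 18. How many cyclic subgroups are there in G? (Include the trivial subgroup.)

12

A cyclic subgroup of order d is generated by each of its φ(d) elements of order d, so the cyclic subgroups of order d number (#elements of order d)/φ(d).
Cyclic subgroups by order — order 1: 1; order 2: 9; order 3: 1; order 9: 1.
Total: 12.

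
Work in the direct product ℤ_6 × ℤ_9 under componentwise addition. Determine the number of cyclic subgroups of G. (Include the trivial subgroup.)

16

Group the elements of G by the cyclic subgroup they generate; each cyclic subgroup of order d accounts for φ(d) elements.
Cyclic subgroups by order — order 1: 1; order 2: 1; order 3: 4; order 6: 4; order 9: 3; order 18: 3.
Total: 16.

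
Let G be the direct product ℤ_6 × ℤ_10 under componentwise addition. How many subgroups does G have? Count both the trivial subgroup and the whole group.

|G| = 60, so by Lagrange every subgroup order divides 60. Divisors: 1, 2, 3, 4, 5, 6, 10, 12, 15, 20, 30, 60.
Subgroups by order — order 1: 1; order 2: 3; order 3: 1; order 4: 1; order 5: 1; order 6: 3; order 10: 3; order 12: 1; order 15: 1; order 20: 1; order 30: 3; order 60: 1.
Total: 1 + 3 + 1 + 1 + 1 + 3 + 3 + 1 + 1 + 1 + 3 + 1 = 20.

20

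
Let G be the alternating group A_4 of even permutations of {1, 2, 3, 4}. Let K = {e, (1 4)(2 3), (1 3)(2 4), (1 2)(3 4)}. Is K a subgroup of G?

|K| = 4 divides |G| = 12, consistent with Lagrange.
K contains the identity, every element's inverse is in K, and K is closed under ∘: it is a subgroup.

Yes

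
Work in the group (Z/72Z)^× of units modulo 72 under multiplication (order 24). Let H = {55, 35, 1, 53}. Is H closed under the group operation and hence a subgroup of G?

Yes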